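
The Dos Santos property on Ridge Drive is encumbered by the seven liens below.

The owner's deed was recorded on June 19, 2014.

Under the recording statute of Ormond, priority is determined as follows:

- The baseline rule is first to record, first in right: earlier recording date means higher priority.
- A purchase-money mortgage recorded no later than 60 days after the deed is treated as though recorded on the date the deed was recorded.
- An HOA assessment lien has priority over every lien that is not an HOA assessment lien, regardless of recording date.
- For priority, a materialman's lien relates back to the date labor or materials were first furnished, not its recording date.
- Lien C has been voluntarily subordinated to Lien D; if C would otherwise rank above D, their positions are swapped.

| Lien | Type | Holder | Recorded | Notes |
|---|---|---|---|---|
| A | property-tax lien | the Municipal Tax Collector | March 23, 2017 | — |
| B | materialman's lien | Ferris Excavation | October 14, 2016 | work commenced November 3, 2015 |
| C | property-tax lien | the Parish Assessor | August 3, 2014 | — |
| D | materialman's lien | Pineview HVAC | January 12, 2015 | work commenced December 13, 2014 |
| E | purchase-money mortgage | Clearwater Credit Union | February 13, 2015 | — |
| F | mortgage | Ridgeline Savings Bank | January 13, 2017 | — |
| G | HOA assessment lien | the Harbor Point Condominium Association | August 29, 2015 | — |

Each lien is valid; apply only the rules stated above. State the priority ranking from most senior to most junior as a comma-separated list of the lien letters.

G, D, C, E, B, F, A

Effective dates after the stated exceptions: B's effective date is November 3, 2015, when work began; D is treated as recorded December 13, 2014, the work-commencement date; E was recorded 239 days after the deed, outside the 60-day window, so it keeps its recording date.
As an HOA assessment lien, G is senior to every other lien.
Remaining liens by effective date: C (August 3, 2014), D (December 13, 2014), E (February 13, 2015), B (November 3, 2015), F (January 13, 2017), A (March 23, 2017).
The subordination applies — C was senior to D — so C and D swap.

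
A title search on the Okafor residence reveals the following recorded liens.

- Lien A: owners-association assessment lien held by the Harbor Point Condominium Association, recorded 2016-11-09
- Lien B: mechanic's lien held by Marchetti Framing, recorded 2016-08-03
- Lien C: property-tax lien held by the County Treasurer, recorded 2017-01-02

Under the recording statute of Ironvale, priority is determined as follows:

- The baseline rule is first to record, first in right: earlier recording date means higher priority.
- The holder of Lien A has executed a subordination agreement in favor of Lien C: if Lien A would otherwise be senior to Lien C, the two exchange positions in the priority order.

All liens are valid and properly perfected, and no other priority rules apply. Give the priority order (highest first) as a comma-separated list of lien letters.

B, C, A

By effective date: B (2016-08-03), A (2016-11-09), C (2017-01-02).
A is senior to C before the subordination, so the two trade places.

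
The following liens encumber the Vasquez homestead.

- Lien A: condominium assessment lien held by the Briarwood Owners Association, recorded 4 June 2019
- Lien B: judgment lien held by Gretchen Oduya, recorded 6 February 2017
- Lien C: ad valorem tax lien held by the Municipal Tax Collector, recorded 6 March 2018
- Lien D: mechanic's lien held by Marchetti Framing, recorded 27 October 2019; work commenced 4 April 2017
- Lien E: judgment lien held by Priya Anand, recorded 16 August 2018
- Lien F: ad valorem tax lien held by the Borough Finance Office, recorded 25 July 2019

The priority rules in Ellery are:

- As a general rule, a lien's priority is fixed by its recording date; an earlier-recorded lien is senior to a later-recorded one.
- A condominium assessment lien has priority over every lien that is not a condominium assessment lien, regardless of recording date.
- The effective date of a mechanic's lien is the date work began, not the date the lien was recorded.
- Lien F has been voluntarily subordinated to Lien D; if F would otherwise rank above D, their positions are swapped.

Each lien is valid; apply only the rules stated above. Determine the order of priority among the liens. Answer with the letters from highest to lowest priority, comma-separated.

A, B, D, C, E, F

Effective dates after the stated exceptions: D is treated as recorded 4 April 2017, the work-commencement date.
A, as a condominium assessment lien, has superpriority and ranks first.
Among the remaining liens, by effective date: B (6 February 2017), D (4 April 2017), C (6 March 2018), E (16 August 2018), F (25 July 2019).
F already ranks below D; the subordination has no effect.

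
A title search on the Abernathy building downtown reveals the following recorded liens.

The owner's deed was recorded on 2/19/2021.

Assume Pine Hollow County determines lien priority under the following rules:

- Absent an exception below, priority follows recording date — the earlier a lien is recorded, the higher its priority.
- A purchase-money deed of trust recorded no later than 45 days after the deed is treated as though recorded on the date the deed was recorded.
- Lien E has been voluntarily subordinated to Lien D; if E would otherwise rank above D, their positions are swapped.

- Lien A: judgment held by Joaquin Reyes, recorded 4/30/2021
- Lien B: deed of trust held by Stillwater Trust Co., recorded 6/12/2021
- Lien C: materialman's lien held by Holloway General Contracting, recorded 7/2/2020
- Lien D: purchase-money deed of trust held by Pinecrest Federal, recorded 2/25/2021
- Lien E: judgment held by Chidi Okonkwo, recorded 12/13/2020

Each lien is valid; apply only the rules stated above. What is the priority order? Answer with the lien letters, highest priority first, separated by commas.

C, D, E, A, B

Adjusting effective dates: D was recorded within the 45-day window, so its effective date is the deed date 2/19/2021.
Ordering by effective date: C (7/2/2020), E (12/13/2020), D (2/19/2021), A (4/30/2021), B (6/12/2021).
E would otherwise be senior to D, so under the subordination agreement E and D exchange positions.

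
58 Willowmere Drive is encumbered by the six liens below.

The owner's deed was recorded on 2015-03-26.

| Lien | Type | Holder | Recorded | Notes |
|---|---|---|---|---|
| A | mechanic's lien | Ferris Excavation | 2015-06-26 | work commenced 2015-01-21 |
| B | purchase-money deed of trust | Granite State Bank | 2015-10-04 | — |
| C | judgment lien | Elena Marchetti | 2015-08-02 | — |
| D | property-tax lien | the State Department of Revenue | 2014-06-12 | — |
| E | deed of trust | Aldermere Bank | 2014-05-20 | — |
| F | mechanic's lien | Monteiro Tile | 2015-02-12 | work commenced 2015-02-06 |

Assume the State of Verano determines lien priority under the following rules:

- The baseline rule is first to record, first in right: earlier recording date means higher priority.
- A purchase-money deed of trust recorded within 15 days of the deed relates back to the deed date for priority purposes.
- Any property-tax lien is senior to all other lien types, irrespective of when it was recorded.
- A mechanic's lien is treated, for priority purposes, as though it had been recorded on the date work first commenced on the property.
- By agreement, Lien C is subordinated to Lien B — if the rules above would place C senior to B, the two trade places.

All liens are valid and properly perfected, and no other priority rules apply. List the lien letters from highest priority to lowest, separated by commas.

D, E, A, F, B, C

Effective dates after the stated exceptions: A's effective date is 2015-01-21, when work began; B was recorded 192 days after the deed, outside the 15-day window, so it keeps its recording date; F's effective date is 2015-02-06, when work began.
D is a property-tax lien and takes priority over every other lien.
Among the remaining liens, by effective date: E (2014-05-20), A (2015-01-21), F (2015-02-06), C (2015-08-02), B (2015-10-04).
The subordination applies — C was senior to B — so C and B swap.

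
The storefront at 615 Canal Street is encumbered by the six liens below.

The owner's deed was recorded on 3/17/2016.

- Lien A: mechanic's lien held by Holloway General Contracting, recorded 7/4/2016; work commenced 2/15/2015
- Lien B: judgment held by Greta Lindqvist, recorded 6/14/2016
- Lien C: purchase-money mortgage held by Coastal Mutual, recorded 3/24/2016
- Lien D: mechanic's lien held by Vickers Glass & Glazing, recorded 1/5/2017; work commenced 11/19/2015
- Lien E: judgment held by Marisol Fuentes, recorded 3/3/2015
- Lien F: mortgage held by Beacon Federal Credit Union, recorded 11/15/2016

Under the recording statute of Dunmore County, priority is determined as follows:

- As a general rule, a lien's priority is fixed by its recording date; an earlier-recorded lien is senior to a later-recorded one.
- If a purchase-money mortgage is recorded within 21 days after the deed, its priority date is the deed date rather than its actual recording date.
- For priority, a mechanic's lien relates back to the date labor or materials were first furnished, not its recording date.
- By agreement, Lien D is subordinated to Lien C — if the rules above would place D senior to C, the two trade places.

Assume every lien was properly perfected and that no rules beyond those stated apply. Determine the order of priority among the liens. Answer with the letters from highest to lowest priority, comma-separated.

Adjusting effective dates: A is treated as recorded 2/15/2015, the work-commencement date; C's effective date is the deed date, 3/17/2016; D's effective date is 11/19/2015, when work began.
Sorted by effective date: A (2/15/2015), E (3/3/2015), D (11/19/2015), C (3/17/2016), B (6/14/2016), F (11/15/2016).
D is senior to C before the subordination, so the two trade places.

A, E, C, D, B, F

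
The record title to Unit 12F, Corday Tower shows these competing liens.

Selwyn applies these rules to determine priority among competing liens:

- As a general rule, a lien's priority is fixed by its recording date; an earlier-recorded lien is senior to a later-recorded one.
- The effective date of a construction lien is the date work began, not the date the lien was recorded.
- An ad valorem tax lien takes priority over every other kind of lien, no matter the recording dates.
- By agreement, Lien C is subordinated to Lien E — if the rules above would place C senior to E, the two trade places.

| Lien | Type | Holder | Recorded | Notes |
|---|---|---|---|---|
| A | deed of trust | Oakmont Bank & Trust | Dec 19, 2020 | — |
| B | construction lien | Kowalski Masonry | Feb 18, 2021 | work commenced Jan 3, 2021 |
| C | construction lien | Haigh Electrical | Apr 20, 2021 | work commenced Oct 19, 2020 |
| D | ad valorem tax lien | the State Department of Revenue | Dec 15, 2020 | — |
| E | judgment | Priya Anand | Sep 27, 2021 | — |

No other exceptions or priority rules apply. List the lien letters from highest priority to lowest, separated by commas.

D, E, A, B, C

Effective dates after the stated exceptions: B's effective date is Jan 3, 2021, when work began; C's effective date is Oct 19, 2020, when work began.
D is an ad valorem tax lien and takes priority over every other lien.
Among the remaining liens, by effective date: C (Oct 19, 2020), A (Dec 19, 2020), B (Jan 3, 2021), E (Sep 27, 2021).
C would otherwise be senior to E, so under the subordination agreement C and E exchange positions.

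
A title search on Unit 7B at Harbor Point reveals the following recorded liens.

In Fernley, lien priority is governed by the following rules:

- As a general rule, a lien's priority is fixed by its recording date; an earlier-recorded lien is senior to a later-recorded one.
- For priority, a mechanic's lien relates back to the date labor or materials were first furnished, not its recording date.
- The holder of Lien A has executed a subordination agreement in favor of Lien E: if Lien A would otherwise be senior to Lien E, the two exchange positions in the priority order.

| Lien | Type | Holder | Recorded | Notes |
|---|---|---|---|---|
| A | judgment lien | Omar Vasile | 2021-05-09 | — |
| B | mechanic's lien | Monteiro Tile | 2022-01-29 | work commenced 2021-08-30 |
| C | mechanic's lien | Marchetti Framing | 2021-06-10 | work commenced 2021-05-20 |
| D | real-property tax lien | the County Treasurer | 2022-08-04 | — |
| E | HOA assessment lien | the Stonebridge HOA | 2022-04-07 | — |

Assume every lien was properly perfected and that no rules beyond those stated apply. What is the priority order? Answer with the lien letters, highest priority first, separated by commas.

E, C, B, A, D

Adjusting effective dates: B's effective date is 2021-08-30, when work began; C's effective date is 2021-05-20, when work began.
By effective date, earliest first: A (2021-05-09), C (2021-05-20), B (2021-08-30), E (2022-04-07), D (2022-08-04).
The subordination applies — A was senior to E — so A and E swap.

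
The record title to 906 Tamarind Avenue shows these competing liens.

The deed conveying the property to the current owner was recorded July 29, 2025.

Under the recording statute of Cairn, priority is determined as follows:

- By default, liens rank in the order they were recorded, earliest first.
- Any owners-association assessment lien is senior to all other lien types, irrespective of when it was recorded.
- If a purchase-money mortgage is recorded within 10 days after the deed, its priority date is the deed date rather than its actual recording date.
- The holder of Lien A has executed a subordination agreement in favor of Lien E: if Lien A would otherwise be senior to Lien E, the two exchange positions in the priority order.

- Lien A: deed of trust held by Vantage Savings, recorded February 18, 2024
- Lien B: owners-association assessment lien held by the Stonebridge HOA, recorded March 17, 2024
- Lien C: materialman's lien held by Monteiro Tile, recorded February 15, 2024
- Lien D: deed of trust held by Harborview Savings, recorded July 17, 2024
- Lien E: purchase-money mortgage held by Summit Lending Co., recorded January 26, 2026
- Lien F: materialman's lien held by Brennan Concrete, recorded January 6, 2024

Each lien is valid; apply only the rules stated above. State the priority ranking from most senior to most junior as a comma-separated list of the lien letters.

Effective dates after the stated exceptions: E was recorded 181 days after the deed, outside the 10-day window, so it keeps its recording date.
B is an owners-association assessment lien and takes priority over every other lien.
Among the remaining liens, by effective date: F (January 6, 2024), C (February 15, 2024), A (February 18, 2024), D (July 17, 2024), E (January 26, 2026).
Because A would otherwise rank above E, the subordination swaps them.

B, F, C, E, D, A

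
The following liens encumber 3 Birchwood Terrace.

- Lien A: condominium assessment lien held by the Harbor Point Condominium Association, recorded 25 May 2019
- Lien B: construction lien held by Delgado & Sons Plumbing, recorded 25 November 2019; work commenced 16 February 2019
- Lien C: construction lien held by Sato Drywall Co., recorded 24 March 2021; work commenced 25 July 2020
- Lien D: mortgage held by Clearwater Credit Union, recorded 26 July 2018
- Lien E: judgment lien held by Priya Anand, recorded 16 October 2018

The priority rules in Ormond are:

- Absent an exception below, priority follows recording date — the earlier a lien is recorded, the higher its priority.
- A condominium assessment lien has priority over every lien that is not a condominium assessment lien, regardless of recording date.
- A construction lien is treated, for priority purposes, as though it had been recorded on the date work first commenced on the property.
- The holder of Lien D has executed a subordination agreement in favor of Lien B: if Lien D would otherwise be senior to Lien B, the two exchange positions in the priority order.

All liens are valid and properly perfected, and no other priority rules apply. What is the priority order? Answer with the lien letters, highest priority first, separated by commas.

A, B, E, D, C

First, effective dates: B relates back to 16 February 2019 (work commenced); C relates back to 25 July 2020 (work commenced).
A is a condominium assessment lien and takes priority over every other lien.
Remaining liens by effective date: D (26 July 2018), E (16 October 2018), B (16 February 2019), C (25 July 2020).
The subordination applies — D was senior to B — so D and B swap.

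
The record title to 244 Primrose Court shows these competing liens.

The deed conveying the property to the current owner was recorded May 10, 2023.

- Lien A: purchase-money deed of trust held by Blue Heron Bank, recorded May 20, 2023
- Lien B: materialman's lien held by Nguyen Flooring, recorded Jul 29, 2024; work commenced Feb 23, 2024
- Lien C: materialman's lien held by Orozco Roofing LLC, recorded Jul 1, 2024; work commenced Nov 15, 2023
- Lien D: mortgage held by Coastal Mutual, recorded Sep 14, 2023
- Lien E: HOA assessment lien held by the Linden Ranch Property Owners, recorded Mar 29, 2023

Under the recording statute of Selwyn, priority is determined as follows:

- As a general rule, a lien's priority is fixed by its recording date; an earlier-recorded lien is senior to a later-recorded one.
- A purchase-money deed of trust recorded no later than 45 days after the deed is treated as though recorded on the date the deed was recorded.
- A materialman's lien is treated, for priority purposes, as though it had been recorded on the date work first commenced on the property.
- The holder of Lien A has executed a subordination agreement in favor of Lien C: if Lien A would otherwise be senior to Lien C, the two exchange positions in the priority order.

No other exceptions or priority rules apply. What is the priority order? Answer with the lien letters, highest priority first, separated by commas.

Effective dates after the stated exceptions: A's effective date is the deed date, May 10, 2023; B is treated as recorded Feb 23, 2024, the work-commencement date; C's effective date is Nov 15, 2023, when work began.
By effective date: E (Mar 29, 2023), A (May 10, 2023), D (Sep 14, 2023), C (Nov 15, 2023), B (Feb 23, 2024).
A is senior to C before the subordination, so the two trade places.

E, C, D, A, B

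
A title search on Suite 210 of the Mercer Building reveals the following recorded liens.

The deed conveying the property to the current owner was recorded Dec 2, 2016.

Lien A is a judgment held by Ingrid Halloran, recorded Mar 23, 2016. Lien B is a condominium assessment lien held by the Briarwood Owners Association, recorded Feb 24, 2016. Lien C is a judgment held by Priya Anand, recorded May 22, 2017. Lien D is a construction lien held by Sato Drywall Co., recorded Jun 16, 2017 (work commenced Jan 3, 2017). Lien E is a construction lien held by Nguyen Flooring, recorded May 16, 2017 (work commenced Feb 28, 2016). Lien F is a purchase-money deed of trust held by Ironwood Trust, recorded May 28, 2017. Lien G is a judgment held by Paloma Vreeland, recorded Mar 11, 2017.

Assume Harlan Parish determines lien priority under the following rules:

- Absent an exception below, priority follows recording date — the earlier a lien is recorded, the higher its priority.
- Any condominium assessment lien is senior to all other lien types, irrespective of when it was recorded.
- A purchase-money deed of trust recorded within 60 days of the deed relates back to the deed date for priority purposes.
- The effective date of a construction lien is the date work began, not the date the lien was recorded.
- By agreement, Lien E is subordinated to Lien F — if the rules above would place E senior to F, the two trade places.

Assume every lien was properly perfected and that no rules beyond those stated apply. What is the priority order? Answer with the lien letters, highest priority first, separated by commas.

B, F, A, D, G, C, E

Adjusting effective dates: D's effective date is Jan 3, 2017, when work began; E is treated as recorded Feb 28, 2016, the work-commencement date; F was recorded 177 days after the deed — beyond 60 days — so no relation-back applies.
As a condominium assessment lien, B is senior to every other lien.
Remaining liens by effective date: E (Feb 28, 2016), A (Mar 23, 2016), D (Jan 3, 2017), G (Mar 11, 2017), C (May 22, 2017), F (May 28, 2017).
The subordination applies — E was senior to F — so E and F swap.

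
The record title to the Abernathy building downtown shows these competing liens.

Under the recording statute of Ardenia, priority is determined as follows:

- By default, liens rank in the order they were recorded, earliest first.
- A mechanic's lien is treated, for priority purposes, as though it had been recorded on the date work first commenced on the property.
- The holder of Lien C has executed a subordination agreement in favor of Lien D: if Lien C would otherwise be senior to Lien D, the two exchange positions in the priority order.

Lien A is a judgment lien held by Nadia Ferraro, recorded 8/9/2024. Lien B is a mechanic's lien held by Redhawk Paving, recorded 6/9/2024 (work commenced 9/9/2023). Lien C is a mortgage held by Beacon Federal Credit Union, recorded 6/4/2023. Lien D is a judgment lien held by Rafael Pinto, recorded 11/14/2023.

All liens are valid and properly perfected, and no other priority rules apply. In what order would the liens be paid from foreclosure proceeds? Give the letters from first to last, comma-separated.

D, B, C, A

Effective dates after the stated exceptions: B is treated as recorded 9/9/2023, the work-commencement date.
Ordering by effective date: C (6/4/2023), B (9/9/2023), D (11/14/2023), A (8/9/2024).
C would otherwise be senior to D, so under the subordination agreement C and D exchange positions.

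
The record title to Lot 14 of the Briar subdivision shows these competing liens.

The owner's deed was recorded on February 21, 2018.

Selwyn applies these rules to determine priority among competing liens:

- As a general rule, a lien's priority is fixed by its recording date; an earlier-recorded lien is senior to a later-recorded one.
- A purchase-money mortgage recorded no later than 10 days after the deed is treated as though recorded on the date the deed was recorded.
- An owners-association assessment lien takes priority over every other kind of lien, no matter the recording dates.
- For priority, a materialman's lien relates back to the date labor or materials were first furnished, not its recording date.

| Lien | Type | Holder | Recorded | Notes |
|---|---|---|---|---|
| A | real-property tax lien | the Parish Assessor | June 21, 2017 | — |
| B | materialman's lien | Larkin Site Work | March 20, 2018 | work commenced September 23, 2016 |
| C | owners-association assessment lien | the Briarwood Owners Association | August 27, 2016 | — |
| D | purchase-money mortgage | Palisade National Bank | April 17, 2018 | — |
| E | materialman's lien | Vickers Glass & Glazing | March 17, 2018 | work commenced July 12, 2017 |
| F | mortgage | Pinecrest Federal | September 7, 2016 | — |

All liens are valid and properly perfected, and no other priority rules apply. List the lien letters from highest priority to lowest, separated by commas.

Effective dates: B relates back to September 23, 2016 (work commenced); D was recorded 55 days after the deed, outside the 10-day window, so it keeps its recording date; E is treated as recorded July 12, 2017, the work-commencement date.
C is an owners-association assessment lien and takes priority over every other lien.
Remaining liens by effective date: F (September 7, 2016), B (September 23, 2016), A (June 21, 2017), E (July 12, 2017), D (April 17, 2018).

C, F, B, A, E, D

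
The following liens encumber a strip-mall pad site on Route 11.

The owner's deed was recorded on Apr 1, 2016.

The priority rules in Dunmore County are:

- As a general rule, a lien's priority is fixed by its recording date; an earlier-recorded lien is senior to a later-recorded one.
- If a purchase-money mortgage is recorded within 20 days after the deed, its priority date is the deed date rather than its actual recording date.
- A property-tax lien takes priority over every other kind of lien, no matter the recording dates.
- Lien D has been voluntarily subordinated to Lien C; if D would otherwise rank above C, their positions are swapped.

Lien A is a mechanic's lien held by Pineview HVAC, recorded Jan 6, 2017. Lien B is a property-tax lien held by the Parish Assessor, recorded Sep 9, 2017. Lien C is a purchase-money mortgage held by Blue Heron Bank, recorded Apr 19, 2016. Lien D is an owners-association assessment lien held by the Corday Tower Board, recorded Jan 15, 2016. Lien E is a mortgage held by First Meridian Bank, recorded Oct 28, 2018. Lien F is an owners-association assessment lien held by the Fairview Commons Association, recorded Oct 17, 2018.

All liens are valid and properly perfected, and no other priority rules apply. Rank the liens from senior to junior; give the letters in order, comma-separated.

First, effective dates: C relates back to the deed date Apr 1, 2016.
B, as a property-tax lien, has superpriority and ranks first.
Among the remaining liens, by effective date: D (Jan 15, 2016), C (Apr 1, 2016), A (Jan 6, 2017), F (Oct 17, 2018), E (Oct 28, 2018).
Because D would otherwise rank above C, the subordination swaps them.

B, C, D, A, F, E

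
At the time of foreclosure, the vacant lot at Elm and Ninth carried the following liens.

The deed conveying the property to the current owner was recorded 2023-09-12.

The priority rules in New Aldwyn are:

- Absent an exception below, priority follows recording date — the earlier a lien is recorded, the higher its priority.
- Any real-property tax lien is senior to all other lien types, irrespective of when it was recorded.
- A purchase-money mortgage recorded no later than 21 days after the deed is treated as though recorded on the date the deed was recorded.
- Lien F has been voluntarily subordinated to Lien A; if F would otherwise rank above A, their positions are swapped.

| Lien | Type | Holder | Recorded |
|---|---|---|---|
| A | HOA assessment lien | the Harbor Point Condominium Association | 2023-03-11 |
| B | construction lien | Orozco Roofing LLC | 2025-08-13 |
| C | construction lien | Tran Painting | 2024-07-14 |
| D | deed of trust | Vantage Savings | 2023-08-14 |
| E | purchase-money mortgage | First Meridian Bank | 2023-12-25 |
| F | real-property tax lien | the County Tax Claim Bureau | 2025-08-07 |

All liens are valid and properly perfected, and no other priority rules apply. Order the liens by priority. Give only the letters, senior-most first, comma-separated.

Effective dates: E was recorded 104 days after the deed, outside the 21-day window, so it keeps its recording date.
F is a real-property tax lien, so it outranks all other liens regardless of date.
The other liens, earliest effective date first: A (2023-03-11), D (2023-08-14), E (2023-12-25), C (2024-07-14), B (2025-08-13).
Because F would otherwise rank above A, the subordination swaps them.

A, F, D, E, C, B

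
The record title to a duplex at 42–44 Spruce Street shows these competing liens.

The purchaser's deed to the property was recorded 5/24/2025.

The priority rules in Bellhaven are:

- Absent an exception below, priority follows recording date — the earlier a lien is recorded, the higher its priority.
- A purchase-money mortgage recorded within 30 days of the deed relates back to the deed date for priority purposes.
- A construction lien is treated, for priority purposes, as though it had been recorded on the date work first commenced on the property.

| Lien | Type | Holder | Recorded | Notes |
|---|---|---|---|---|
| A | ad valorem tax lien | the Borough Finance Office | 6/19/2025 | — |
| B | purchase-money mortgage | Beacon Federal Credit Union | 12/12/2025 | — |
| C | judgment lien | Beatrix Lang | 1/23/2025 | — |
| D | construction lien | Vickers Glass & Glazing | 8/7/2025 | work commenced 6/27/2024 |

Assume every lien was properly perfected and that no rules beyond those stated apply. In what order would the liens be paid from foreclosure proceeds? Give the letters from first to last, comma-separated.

First, effective dates: B was recorded 202 days after the deed, outside the 30-day window, so it keeps its recording date; D is treated as recorded 6/27/2024, the work-commencement date.
Ordering by effective date: D (6/27/2024), C (1/23/2025), A (6/19/2025), B (12/12/2025).

D, C, A, B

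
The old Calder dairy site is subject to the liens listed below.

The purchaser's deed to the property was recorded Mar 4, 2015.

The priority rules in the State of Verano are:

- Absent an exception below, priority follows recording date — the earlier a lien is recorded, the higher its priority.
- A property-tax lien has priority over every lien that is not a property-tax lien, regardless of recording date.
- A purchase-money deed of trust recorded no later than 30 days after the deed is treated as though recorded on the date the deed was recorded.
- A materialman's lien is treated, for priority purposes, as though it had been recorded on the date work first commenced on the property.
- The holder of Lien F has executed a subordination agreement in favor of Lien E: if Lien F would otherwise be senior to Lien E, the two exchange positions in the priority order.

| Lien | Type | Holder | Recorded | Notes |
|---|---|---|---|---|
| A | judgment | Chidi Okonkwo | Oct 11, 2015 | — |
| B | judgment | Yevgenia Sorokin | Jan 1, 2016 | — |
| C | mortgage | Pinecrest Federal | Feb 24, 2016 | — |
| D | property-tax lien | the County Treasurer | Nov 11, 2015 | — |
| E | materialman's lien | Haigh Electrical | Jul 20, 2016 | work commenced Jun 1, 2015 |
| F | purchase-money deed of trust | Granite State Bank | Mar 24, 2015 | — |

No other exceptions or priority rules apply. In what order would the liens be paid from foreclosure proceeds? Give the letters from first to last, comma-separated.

Adjusting effective dates: E relates back to Jun 1, 2015 (work commenced); F relates back to the deed date Mar 4, 2015.
D, as a property-tax lien, has superpriority and ranks first.
The other liens, earliest effective date first: F (Mar 4, 2015), E (Jun 1, 2015), A (Oct 11, 2015), B (Jan 1, 2016), C (Feb 24, 2016).
Because F would otherwise rank above E, the subordination swaps them.

D, E, F, A, B, C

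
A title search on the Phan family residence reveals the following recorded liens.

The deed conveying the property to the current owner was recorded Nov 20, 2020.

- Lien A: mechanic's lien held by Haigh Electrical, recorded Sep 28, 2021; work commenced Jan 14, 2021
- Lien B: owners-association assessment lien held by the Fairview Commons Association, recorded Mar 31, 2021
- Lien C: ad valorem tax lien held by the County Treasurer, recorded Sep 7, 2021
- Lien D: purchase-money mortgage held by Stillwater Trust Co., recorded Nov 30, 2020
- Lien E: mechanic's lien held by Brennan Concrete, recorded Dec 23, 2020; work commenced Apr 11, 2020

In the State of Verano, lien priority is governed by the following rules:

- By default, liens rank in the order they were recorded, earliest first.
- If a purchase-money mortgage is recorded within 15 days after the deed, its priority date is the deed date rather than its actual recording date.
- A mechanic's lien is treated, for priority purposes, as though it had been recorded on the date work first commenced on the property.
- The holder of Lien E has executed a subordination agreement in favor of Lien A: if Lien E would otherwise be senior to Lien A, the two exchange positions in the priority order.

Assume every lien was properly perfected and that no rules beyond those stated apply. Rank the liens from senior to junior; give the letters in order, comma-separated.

Adjusting effective dates: A is treated as recorded Jan 14, 2021, the work-commencement date; D was recorded within the 15-day window, so its effective date is the deed date Nov 20, 2020; E relates back to Apr 11, 2020 (work commenced).
By effective date, earliest first: E (Apr 11, 2020), D (Nov 20, 2020), A (Jan 14, 2021), B (Mar 31, 2021), C (Sep 7, 2021).
The subordination applies — E was senior to A — so E and A swap.

A, D, E, B, C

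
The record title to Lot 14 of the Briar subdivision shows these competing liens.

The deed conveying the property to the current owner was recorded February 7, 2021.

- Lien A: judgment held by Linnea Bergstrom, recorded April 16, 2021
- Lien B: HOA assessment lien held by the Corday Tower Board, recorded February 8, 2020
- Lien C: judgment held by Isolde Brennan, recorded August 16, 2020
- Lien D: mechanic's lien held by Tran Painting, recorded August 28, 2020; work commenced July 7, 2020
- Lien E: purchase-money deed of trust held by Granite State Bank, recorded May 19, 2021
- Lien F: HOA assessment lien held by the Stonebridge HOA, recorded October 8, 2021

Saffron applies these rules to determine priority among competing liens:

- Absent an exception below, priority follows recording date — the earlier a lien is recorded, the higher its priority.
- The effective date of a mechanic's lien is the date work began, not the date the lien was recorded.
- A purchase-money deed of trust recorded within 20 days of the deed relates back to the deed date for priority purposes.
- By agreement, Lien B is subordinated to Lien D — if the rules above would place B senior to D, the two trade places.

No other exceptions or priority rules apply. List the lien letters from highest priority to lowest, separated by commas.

D, B, C, A, E, F

Adjusting effective dates: D relates back to July 7, 2020 (work commenced); E was recorded 101 days after the deed — beyond 20 days — so no relation-back applies.
Sorted by effective date: B (February 8, 2020), D (July 7, 2020), C (August 16, 2020), A (April 16, 2021), E (May 19, 2021), F (October 8, 2021).
Because B would otherwise rank above D, the subordination swaps them.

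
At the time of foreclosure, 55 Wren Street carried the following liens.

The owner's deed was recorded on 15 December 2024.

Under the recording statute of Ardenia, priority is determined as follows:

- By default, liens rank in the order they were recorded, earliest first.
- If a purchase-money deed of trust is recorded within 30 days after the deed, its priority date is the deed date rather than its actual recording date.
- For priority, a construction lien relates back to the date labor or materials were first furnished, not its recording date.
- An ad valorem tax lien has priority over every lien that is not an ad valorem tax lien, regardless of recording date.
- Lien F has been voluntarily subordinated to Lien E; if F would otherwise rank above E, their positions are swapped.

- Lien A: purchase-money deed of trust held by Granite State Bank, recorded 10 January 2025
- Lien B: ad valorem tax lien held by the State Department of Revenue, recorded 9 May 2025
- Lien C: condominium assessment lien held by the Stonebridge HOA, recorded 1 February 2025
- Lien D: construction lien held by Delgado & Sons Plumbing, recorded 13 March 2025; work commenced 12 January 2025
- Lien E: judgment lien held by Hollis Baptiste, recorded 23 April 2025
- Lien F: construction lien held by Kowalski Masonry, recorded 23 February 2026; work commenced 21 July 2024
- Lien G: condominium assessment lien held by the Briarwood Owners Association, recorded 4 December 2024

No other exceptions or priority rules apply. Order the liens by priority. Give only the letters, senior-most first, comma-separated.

Adjusting effective dates: A was recorded within the 30-day window, so its effective date is the deed date 15 December 2024; D is treated as recorded 12 January 2025, the work-commencement date; F relates back to 21 July 2024 (work commenced).
B, as an ad valorem tax lien, has superpriority and ranks first.
The other liens, earliest effective date first: F (21 July 2024), G (4 December 2024), A (15 December 2024), D (12 January 2025), C (1 February 2025), E (23 April 2025).
The subordination applies — F was senior to E — so F and E swap.

B, E, G, A, D, C, F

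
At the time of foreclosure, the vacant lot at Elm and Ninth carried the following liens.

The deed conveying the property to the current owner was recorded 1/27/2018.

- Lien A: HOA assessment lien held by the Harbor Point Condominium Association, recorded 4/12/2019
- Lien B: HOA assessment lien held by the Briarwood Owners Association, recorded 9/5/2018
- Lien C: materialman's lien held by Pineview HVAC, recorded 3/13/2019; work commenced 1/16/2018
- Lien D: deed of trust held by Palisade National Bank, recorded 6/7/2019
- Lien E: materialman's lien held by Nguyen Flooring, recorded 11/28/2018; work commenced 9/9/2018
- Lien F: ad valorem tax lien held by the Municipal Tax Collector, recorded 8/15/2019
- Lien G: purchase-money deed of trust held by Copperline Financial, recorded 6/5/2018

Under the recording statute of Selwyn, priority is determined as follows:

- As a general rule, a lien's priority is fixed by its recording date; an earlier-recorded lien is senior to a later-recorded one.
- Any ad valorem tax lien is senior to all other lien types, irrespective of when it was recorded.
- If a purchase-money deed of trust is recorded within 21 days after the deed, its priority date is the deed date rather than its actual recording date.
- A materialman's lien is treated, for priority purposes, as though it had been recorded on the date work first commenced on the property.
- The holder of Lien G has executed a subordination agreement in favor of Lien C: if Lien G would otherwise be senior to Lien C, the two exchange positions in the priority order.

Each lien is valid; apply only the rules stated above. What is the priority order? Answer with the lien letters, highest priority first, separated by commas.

F, C, G, B, E, A, D

Adjusting effective dates: C is treated as recorded 1/16/2018, the work-commencement date; E relates back to 9/9/2018 (work commenced); G was recorded 129 days after the deed — beyond 21 days — so no relation-back applies.
F is an ad valorem tax lien, so it outranks all other liens regardless of date.
Among the remaining liens, by effective date: C (1/16/2018), G (6/5/2018), B (9/5/2018), E (9/9/2018), A (4/12/2019), D (6/7/2019).
G is already junior to C, so the subordination agreement changes nothing.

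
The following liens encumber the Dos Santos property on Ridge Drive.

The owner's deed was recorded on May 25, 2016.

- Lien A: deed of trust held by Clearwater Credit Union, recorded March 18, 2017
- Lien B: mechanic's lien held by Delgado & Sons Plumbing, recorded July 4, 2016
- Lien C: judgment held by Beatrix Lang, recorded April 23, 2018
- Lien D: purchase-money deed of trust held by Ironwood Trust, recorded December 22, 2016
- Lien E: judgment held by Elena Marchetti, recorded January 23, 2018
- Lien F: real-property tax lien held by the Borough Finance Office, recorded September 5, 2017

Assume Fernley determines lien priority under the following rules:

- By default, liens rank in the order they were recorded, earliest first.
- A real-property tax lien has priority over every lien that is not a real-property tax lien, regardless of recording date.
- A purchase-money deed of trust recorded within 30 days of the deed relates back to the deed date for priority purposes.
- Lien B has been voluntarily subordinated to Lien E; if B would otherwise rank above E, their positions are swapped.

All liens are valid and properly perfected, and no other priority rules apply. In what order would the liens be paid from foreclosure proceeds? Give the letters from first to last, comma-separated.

First, effective dates: D was recorded 211 days after the deed — beyond 30 days — so no relation-back applies.
F, as a real-property tax lien, has superpriority and ranks first.
Ordering the rest by effective date: B (July 4, 2016), D (December 22, 2016), A (March 18, 2017), E (January 23, 2018), C (April 23, 2018).
B would otherwise be senior to E, so under the subordination agreement B and E exchange positions.

F, E, D, A, B, C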